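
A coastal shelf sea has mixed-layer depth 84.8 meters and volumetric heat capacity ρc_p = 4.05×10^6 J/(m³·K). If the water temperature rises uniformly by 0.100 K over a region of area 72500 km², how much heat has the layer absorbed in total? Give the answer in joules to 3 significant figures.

2.49×10^18 J

Areal heat capacity C = ρc_p × D = 4.05×10^6 × 84.8 = 3.43×10^8 J m⁻² K⁻¹.
Heat per unit area: q = C ΔT = 3.43×10^8 × 0.100 = 3.43×10^7 J/m².
Total heat: Q = q × A = 3.43×10^7 × (72500 × 10⁶ m²) = 2.49×10^18 J.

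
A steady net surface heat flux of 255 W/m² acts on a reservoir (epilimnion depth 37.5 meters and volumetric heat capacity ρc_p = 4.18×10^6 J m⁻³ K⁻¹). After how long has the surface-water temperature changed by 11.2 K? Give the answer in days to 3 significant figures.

79.7 days

Areal heat capacity C = ρc_p × D = 4.18×10^6 × 37.5 = 1.57×10^8 J/(m^2 K).
Time required: Δt = C ΔT / F = 1.57×10^8 × 11.2 / 255 = 6.88×10^6 s.
In days: 6.88×10^6 s / (86400 s/day) = 79.7 days.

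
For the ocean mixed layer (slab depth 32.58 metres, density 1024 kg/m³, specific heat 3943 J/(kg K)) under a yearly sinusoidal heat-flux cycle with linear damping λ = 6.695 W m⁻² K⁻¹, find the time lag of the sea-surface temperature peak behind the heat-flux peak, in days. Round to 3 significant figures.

76.7 days

Areal heat capacity C = ρ c_p D = 1024 × 3943 × 32.58 = 1.32×10^8 J/(m^2 K).
ω = 2π / 3.15×10^7 s = 1.99×10^-7 s⁻¹.
Phase lag φ = arctan(Cω/λ) = arctan(26.2/6.695) = 1.32 rad.
Time lag = φ / ω = 1.32 / 1.99×10^-7 = 6.63×10^6 s = 76.7 days.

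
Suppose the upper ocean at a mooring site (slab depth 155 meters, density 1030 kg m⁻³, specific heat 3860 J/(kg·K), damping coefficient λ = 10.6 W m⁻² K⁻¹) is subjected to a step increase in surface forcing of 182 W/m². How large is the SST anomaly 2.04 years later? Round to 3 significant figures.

Areal heat capacity C = ρ c_p D = 1030 × 3860 × 155 = 6.16×10^8 J/(m²·K).
τ = C / λ = 6.16×10^8 / 10.6 = 5.81×10^7 s.
Equilibrium anomaly ΔT_eq = F / λ = 182 / 10.6 = 17.2 K.
t = 2.04 years = 6.44×10^7 s, so t/τ = 1.11.
ΔT(t) = ΔT_eq (1 − e^(−t/τ)) = 17.2 × (1 − e^−1.11) = 11.5 K.

11.5 K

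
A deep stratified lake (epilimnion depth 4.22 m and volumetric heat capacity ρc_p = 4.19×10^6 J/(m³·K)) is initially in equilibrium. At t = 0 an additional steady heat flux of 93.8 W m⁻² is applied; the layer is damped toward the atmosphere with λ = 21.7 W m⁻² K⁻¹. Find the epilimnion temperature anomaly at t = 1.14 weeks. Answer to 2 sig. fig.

2.5 K

Areal heat capacity C = ρc_p × D = 4.19×10^6 × 4.22 = 1.77×10^7 J/(m²·K).
τ = C / λ = 1.77×10^7 / 21.7 = 8.15×10^5 s.
Equilibrium anomaly ΔT_eq = F / λ = 93.8 / 21.7 = 4.32 K.
t = 1.14 weeks = 6.89×10^5 s, so t/τ = 0.846.
ΔT(t) = ΔT_eq (1 − e^(−t/τ)) = 4.32 × (1 − e^−0.846) = 2.47 K.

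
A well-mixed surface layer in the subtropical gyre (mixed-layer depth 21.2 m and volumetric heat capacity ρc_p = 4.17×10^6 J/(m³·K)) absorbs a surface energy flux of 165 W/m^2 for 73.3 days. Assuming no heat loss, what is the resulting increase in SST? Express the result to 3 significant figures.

11.8 K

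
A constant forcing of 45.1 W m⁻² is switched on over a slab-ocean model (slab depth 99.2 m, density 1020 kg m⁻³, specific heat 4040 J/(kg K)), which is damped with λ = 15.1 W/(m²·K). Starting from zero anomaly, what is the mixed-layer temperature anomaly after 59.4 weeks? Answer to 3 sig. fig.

Areal heat capacity C = ρ c_p D = 1020 × 4040 × 99.2 = 4.09×10^8 J m⁻² K⁻¹.
τ = C / λ = 4.09×10^8 / 15.1 = 2.71×10^7 s.
Equilibrium anomaly ΔT_eq = F / λ = 45.1 / 15.1 = 2.99 K.
t = 59.4 weeks = 3.59×10^7 s, so t/τ = 1.33.
ΔT(t) = ΔT_eq (1 − e^(−t/τ)) = 2.99 × (1 − e^−1.33) = 2.19 K.

2.19 K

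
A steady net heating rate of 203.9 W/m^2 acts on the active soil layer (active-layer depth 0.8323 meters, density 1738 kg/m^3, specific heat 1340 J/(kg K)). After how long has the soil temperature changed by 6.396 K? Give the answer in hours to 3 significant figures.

16.9 hours

Areal heat capacity C = ρ c_p D = 1738 × 1340 × 0.8323 = 1.94×10^6 J/(m^2 K).
Time required: Δt = C ΔT / F = 1.94×10^6 × 6.396 / 203.9 = 60800 s.
In hours: 60800 s / (3600 s/hour) = 16.9 hours.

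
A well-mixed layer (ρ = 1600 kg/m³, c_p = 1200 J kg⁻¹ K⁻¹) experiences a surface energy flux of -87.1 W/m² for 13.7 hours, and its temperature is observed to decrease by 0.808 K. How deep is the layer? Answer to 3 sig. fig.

Heat input Q = F Δt = -87.1 × 49300 s = -4.30×10^6 J/m².
Required areal heat capacity C = Q / ΔT = 5.32×10^6 J/(m²·K).
Depth D = C / (ρ c_p) = 5.32×10^6 / (1600 × 1200) = 2.77 m.

2.77 m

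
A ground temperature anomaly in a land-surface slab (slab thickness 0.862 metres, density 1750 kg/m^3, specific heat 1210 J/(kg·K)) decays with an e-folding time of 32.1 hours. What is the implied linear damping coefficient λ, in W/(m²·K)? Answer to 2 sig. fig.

Areal heat capacity C = ρ c_p D = 1750 × 1210 × 0.862 = 1.83×10^6 J/(m²·K).
τ = 32.1 hours = 1.16×10^5 s.
λ = C / τ = 1.83×10^6 / 1.16×10^5 = 15.8 W/(m²·K).

16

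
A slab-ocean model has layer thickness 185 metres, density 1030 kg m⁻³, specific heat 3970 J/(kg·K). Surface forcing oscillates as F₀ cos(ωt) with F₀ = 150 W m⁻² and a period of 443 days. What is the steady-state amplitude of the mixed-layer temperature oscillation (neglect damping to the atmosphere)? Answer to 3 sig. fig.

1.21 K

Areal heat capacity C = ρ c_p D = 1030 × 3970 × 185 = 7.56×10^8 J m⁻² K⁻¹.
Angular frequency ω = 2π / T = 2π / 3.83×10^7 s = 1.64×10^-7 s⁻¹.
Cω = 7.56×10^8 × 1.64×10^-7 = 124 W/(m²·K).
Amplitude A = F₀ / (Cω) = 150 / 124 = 1.21 K.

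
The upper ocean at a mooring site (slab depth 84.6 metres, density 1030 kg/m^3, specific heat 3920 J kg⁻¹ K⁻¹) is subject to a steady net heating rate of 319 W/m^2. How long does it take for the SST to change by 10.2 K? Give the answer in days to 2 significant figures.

130 days

Areal heat capacity C = ρ c_p D = 1030 × 3920 × 84.6 = 3.42×10^8 J/(m²·K).
Time required: Δt = C ΔT / F = 3.42×10^8 × 10.2 / 319 = 1.09×10^7 s.
In days: 1.09×10^7 s / (86400 s/day) = 126 days.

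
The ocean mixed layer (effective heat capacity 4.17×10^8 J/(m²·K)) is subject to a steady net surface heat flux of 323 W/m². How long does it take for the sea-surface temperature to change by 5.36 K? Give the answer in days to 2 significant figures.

Areal heat capacity C = 4.17×10^8 J/(m²·K) (given).
Time required: Δt = C ΔT / F = 4.17×10^8 × 5.36 / 323 = 6.92×10^6 s.
In days: 6.92×10^6 s / (86400 s/day) = 80.1 days.

80 days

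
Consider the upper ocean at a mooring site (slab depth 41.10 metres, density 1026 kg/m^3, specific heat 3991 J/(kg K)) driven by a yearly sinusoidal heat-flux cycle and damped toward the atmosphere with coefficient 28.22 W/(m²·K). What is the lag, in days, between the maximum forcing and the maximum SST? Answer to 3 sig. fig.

Areal heat capacity C = ρ c_p D = 1026 × 3991 × 41.10 = 1.68×10^8 J m⁻² K⁻¹.
ω = 2π / 3.15×10^7 s = 1.99×10^-7 s⁻¹.
Phase lag φ = arctan(Cω/λ) = arctan(33.5/28.22) = 0.871 rad.
Time lag = φ / ω = 0.871 / 1.99×10^-7 = 4.37×10^6 s = 50.6 days.

50.6 days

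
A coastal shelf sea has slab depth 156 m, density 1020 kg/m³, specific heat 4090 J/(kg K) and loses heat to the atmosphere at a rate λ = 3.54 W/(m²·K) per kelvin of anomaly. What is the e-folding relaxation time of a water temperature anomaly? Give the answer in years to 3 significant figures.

5.83 years

Areal heat capacity C = ρ c_p D = 1020 × 4090 × 156 = 6.51×10^8 J/(m^2 K).
Relaxation time τ = C / λ = 6.51×10^8 / 3.54 = 1.84×10^8 s.
In years: 1.84×10^8 s / (3.156×10^7 s/year) = 5.83 years.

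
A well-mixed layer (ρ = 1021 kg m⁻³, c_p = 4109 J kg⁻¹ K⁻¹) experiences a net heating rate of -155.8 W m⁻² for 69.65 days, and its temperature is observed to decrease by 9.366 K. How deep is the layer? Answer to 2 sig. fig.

24 m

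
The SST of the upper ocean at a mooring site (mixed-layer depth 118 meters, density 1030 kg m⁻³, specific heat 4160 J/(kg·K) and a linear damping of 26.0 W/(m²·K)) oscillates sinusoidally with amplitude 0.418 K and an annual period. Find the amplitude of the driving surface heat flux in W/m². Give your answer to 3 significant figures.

43.5

Areal heat capacity C = ρ c_p D = 1030 × 4160 × 118 = 5.06×10^8 J/(m²·K).
ω = 2π / 3.15×10^7 s = 1.99×10^-7 s⁻¹.
√((Cω)² + λ²) = √((101)² + 26.0²) = 104 W/(m²·K).
F₀ = A × √((Cω)²+λ²) = 0.418 × 104 = 43.5 W/m².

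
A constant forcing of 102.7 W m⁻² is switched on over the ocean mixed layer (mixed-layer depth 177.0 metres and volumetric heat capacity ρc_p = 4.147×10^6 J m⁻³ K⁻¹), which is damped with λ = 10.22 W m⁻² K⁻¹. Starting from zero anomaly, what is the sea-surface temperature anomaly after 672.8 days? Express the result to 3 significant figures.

5.58 K

Areal heat capacity C = ρc_p × D = 4.147×10^6 × 177.0 = 7.34×10^8 J m⁻² K⁻¹.
τ = C / λ = 7.34×10^8 / 10.22 = 7.18×10^7 s.
Equilibrium anomaly ΔT_eq = F / λ = 102.7 / 10.22 = 10.0 K.
t = 672.8 days = 5.81×10^7 s, so t/τ = 0.809.
ΔT(t) = ΔT_eq (1 − e^(−t/τ)) = 10.0 × (1 − e^−0.809) = 5.58 K.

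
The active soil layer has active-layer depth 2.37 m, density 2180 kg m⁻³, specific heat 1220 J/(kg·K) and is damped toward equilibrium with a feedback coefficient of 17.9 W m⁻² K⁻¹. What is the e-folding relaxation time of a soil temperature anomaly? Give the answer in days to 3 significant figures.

Areal heat capacity C = ρ c_p D = 2180 × 1220 × 2.37 = 6.30×10^6 J m⁻² K⁻¹.
Relaxation time τ = C / λ = 6.30×10^6 / 17.9 = 3.52×10^5 s.
In days: 3.52×10^5 s / (86400 s/day) = 4.08 days.

4.08 days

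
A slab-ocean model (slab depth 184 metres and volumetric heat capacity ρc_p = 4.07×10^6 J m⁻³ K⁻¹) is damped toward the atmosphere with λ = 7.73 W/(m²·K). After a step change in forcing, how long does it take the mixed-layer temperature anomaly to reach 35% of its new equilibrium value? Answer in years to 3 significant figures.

1.32 years

Areal heat capacity C = ρc_p × D = 4.07×10^6 × 184 = 7.49×10^8 J/(m^2 K).
τ = C / λ = 7.49×10^8 / 7.73 = 9.69×10^7 s.
Fraction reached: 1 − e^(−t/τ) = 0.35 ⇒ t = −τ ln(1 − 0.35) = τ × 0.431.
t = 4.17×10^7 s = 1.32 years.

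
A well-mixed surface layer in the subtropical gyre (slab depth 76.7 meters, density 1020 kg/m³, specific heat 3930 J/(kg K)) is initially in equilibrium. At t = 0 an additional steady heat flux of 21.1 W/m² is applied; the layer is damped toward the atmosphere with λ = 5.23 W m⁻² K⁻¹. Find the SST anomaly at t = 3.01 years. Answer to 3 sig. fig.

3.23 K

Areal heat capacity C = ρ c_p D = 1020 × 3930 × 76.7 = 3.07×10^8 J/(m²·K).
τ = C / λ = 3.07×10^8 / 5.23 = 5.88×10^7 s.
Equilibrium anomaly ΔT_eq = F / λ = 21.1 / 5.23 = 4.03 K.
t = 3.01 years = 9.50×10^7 s, so t/τ = 1.62.
ΔT(t) = ΔT_eq (1 − e^(−t/τ)) = 4.03 × (1 − e^−1.62) = 3.23 K.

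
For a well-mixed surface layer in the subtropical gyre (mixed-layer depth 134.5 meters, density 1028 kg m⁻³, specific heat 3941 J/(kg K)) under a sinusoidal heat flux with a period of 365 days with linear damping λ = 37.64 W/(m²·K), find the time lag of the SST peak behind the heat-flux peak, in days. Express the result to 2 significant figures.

Areal heat capacity C = ρ c_p D = 1028 × 3941 × 134.5 = 5.45×10^8 J/(m²·K).
ω = 2π / 3.15×10^7 s = 1.99×10^-7 s⁻¹.
Phase lag φ = arctan(Cω/λ) = arctan(109/37.64) = 1.24 rad.
Time lag = φ / ω = 1.24 / 1.99×10^-7 = 6.21×10^6 s = 71.9 days.

72 days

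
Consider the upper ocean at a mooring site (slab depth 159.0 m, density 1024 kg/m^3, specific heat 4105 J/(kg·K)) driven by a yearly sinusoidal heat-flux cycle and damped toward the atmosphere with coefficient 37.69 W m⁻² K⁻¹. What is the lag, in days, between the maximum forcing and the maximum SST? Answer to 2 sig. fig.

75 days

Areal heat capacity C = ρ c_p D = 1024 × 4105 × 159.0 = 6.68×10^8 J/(m^2 K).
ω = 2π / 3.15×10^7 s = 1.99×10^-7 s⁻¹.
Phase lag φ = arctan(Cω/λ) = arctan(133/37.69) = 1.29 rad.
Time lag = φ / ω = 1.29 / 1.99×10^-7 = 6.50×10^6 s = 75.2 days.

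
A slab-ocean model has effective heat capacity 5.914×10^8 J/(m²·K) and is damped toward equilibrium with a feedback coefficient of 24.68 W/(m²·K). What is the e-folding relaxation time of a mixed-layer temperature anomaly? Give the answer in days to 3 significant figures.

Areal heat capacity C = 5.914×10^8 J/(m²·K) (given).
Relaxation time τ = C / λ = 5.91×10^8 / 24.68 = 2.40×10^7 s.
In days: 2.40×10^7 s / (86400 s/day) = 277 days.

277 days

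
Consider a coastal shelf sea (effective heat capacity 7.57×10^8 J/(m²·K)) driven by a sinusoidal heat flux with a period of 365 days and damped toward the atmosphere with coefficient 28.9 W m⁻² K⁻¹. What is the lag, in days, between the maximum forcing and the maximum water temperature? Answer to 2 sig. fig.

Areal heat capacity C = 7.57×10^8 J/(m²·K) (given).
ω = 2π / 3.15×10^7 s = 1.99×10^-7 s⁻¹.
Phase lag φ = arctan(Cω/λ) = arctan(151/28.9) = 1.38 rad.
Time lag = φ / ω = 1.38 / 1.99×10^-7 = 6.93×10^6 s = 80.3 days.

80 days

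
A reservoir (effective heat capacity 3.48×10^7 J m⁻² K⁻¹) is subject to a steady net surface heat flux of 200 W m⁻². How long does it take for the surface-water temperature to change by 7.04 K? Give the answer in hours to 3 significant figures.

Areal heat capacity C = 3.48×10^7 J m⁻² K⁻¹ (given).
Time required: Δt = C ΔT / F = 3.48×10^7 × 7.04 / 200 = 1.22×10^6 s.
In hours: 1.22×10^6 s / (3600 s/hour) = 340 hours.

340 hours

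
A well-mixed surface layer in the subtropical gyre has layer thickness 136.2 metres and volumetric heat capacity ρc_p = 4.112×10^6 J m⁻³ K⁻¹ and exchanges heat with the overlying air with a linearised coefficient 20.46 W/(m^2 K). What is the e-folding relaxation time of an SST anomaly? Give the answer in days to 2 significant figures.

320 days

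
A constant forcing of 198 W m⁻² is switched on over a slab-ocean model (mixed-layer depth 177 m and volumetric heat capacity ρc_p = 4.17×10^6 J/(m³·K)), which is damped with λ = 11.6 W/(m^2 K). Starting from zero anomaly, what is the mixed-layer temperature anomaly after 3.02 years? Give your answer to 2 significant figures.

13 K

Areal heat capacity C = ρc_p × D = 4.17×10^6 × 177 = 7.38×10^8 J m⁻² K⁻¹.
τ = C / λ = 7.38×10^8 / 11.6 = 6.36×10^7 s.
Equilibrium anomaly ΔT_eq = F / λ = 198 / 11.6 = 17.1 K.
t = 3.02 years = 9.53×10^7 s, so t/τ = 1.50.
ΔT(t) = ΔT_eq (1 − e^(−t/τ)) = 17.1 × (1 − e^−1.50) = 13.3 K.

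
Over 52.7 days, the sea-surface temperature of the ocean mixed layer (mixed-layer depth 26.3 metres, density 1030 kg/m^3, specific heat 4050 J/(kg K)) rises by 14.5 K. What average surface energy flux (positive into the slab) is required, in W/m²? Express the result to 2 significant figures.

350

Areal heat capacity C = ρ c_p D = 1030 × 4050 × 26.3 = 1.10×10^8 J m⁻² K⁻¹.
Required heat per unit area: Q = C ΔT = 1.10×10^8 × 14.5 = 1.59×10^9 J/m².
Flux F = Q / Δt = 1.59×10^9 / 4.55×10^6 s = 349 W/m².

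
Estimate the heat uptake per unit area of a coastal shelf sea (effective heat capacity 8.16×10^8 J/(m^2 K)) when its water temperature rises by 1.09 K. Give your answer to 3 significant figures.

8.89×10^8

Areal heat capacity C = 8.16×10^8 J/(m^2 K) (given).
ΔQ = C ΔT = 8.16×10^8 × 1.09 = 8.89×10^8 J/m².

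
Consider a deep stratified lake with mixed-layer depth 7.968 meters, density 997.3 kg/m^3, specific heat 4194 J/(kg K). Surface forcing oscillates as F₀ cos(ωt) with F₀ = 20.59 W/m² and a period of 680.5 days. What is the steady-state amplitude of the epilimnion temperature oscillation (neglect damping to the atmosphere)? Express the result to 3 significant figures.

5.78 K

Areal heat capacity C = ρ c_p D = 997.3 × 4194 × 7.968 = 3.33×10^7 J/(m^2 K).
Angular frequency ω = 2π / T = 2π / 5.88×10^7 s = 1.07×10^-7 s⁻¹.
Cω = 3.33×10^7 × 1.07×10^-7 = 3.56 W/(m²·K).
Amplitude A = F₀ / (Cω) = 20.59 / 3.56 = 5.78 K.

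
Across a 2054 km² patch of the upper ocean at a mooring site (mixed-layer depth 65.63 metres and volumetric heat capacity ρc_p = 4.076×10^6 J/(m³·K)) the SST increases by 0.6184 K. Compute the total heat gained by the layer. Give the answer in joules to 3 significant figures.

Areal heat capacity C = ρc_p × D = 4.076×10^6 × 65.63 = 2.68×10^8 J/(m^2 K).
Heat per unit area: q = C ΔT = 2.68×10^8 × 0.6184 = 1.65×10^8 J/m².
Total heat: Q = q × A = 1.65×10^8 × (2054 × 10⁶ m²) = 3.40×10^17 J.

3.40×10^17 J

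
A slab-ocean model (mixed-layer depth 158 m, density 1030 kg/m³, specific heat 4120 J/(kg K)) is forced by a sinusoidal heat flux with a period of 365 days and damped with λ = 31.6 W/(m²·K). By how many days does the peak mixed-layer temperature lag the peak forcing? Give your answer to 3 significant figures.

Areal heat capacity C = ρ c_p D = 1030 × 4120 × 158 = 6.70×10^8 J/(m^2 K).
ω = 2π / 3.15×10^7 s = 1.99×10^-7 s⁻¹.
Phase lag φ = arctan(Cω/λ) = arctan(134/31.6) = 1.34 rad.
Time lag = φ / ω = 1.34 / 1.99×10^-7 = 6.72×10^6 s = 77.8 days.

77.8 days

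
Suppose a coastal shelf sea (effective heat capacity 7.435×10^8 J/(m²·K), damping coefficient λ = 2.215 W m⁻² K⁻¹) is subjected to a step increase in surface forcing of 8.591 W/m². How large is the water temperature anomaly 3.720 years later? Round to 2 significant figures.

1.1 K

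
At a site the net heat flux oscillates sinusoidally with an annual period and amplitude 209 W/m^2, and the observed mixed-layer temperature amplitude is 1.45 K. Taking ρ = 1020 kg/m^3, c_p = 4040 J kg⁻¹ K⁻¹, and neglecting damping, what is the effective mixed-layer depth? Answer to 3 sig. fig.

ω = 2π / 3.15×10^7 s = 1.99×10^-7 s⁻¹.
Required C = F₀ / (A ω) = 209 / (1.45 × 1.99×10^-7) = 7.23×10^8 J/(m²·K).
D = C / (ρ c_p) = 7.23×10^8 / (1020 × 4040) = 176 m.

176 m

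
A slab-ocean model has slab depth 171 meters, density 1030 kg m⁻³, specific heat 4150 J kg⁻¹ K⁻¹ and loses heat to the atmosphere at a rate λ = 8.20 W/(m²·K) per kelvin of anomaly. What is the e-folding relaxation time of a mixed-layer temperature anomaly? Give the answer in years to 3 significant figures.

2.82 years

Areal heat capacity C = ρ c_p D = 1030 × 4150 × 171 = 7.31×10^8 J/(m²·K).
Relaxation time τ = C / λ = 7.31×10^8 / 8.20 = 8.91×10^7 s.
In years: 8.91×10^7 s / (3.156×10^7 s/year) = 2.82 years.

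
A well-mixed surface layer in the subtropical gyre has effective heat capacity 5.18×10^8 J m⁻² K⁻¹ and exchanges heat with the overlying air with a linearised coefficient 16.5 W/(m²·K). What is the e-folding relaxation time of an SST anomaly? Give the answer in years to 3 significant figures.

0.995 years

Areal heat capacity C = 5.18×10^8 J m⁻² K⁻¹ (given).
Relaxation time τ = C / λ = 5.18×10^8 / 16.5 = 3.14×10^7 s.
In years: 3.14×10^7 s / (3.156×10^7 s/year) = 0.995 years.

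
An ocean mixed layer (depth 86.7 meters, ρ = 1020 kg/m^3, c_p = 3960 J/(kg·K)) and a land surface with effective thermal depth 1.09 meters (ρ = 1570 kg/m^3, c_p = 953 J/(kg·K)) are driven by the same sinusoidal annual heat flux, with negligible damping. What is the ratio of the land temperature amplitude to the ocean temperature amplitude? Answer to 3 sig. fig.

215

C_ocean = 1020 × 3960 × 86.7 = 3.50×10^8 J/(m²·K).
C_land = 1570 × 953 × 1.09 = 1.63×10^6 J/(m²·K).
Undamped amplitude ∝ 1/C, so A_land/A_ocean = C_ocean/C_land = 215.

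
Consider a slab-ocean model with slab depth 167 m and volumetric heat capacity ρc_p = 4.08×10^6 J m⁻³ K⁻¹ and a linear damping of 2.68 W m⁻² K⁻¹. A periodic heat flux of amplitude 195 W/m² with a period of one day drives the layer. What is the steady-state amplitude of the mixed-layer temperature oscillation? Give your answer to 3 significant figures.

0.00394 K

Areal heat capacity C = ρc_p × D = 4.08×10^6 × 167 = 6.81×10^8 J m⁻² K⁻¹.
Angular frequency ω = 2π / T = 2π / 86400 s = 7.27×10^-5 s⁻¹.
√((Cω)² + λ²) = √((49500)² + 2.68²) = 49500 W/(m²·K).
Amplitude A = F₀ / √((Cω)²+λ²) = 195 / 49500 = 0.00394 K.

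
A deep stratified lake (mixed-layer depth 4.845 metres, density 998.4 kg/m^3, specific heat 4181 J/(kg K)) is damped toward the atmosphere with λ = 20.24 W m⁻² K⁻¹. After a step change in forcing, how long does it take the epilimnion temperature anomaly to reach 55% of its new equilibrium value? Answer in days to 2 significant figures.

Areal heat capacity C = ρ c_p D = 998.4 × 4181 × 4.845 = 2.02×10^7 J m⁻² K⁻¹.
τ = C / λ = 2.02×10^7 / 20.24 = 9.99×10^5 s.
Fraction reached: 1 − e^(−t/τ) = 0.55 ⇒ t = −τ ln(1 − 0.55) = τ × 0.799.
t = 7.98×10^5 s = 9.23 days.

9.2 days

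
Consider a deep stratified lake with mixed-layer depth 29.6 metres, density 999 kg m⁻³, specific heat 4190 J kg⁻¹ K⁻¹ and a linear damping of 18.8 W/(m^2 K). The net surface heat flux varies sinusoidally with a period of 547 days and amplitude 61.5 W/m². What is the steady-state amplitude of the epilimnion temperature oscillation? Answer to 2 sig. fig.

2.5 K

Areal heat capacity C = ρ c_p D = 999 × 4190 × 29.6 = 1.24×10^8 J m⁻² K⁻¹.
Angular frequency ω = 2π / T = 2π / 4.73×10^7 s = 1.33×10^-7 s⁻¹.
√((Cω)² + λ²) = √((16.5)² + 18.8²) = 25.0 W/(m²·K).
Amplitude A = F₀ / √((Cω)²+λ²) = 61.5 / 25.0 = 2.46 K.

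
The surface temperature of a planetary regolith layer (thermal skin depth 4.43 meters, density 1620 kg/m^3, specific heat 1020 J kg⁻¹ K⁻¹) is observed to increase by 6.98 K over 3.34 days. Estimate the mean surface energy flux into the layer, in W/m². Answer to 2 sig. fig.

180

Areal heat capacity C = ρ c_p D = 1620 × 1020 × 4.43 = 7.32×10^6 J/(m²·K).
Required heat per unit area: Q = C ΔT = 7.32×10^6 × 6.98 = 5.11×10^7 J/m².
Flux F = Q / Δt = 5.11×10^7 / 2.89×10^5 s = 177 W/m².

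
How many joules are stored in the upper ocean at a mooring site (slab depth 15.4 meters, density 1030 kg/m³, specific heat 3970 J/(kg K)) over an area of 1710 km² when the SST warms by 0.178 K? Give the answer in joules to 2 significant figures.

1.9×10^16 J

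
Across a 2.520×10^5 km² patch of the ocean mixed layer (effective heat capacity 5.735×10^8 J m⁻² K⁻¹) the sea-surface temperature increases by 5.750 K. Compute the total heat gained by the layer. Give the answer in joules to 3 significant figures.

Areal heat capacity C = 5.735×10^8 J m⁻² K⁻¹ (given).
Heat per unit area: q = C ΔT = 5.74×10^8 × 5.750 = 3.30×10^9 J/m².
Total heat: Q = q × A = 3.30×10^9 × (2.520×10^5 × 10⁶ m²) = 8.31×10^20 J.

8.31×10^20 J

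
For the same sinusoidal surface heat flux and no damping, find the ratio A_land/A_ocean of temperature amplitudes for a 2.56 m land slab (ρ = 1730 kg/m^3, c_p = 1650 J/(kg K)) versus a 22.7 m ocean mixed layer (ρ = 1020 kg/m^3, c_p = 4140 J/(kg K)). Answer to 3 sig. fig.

C_ocean = 1020 × 4140 × 22.7 = 9.59×10^7 J/(m²·K).
C_land = 1730 × 1650 × 2.56 = 7.31×10^6 J/(m²·K).
Undamped amplitude ∝ 1/C, so A_land/A_ocean = C_ocean/C_land = 13.1.

13.1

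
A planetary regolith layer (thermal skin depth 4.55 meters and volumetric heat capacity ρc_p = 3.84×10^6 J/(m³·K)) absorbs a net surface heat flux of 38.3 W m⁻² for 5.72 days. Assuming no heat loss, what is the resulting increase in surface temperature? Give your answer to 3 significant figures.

1.08 K

Areal heat capacity C = ρc_p × D = 3.84×10^6 × 4.55 = 1.75×10^7 J/(m^2 K).
Net heat input Q = F Δt = 38.3 × (5.72 days × 86400 s/day) = 1.89×10^7 J/m².
ΔT = Q / C = 1.89×10^7 / 1.75×10^7 = 1.08 K.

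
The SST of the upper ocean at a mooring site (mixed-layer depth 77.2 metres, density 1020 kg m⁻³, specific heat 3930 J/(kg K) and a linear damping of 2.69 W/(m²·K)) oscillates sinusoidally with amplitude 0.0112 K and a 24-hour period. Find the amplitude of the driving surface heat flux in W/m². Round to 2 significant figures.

250

Areal heat capacity C = ρ c_p D = 1020 × 3930 × 77.2 = 3.09×10^8 J/(m²·K).
ω = 2π / 86400 s = 7.27×10^-5 s⁻¹.
√((Cω)² + λ²) = √((22500)² + 2.69²) = 22500 W/(m²·K).
F₀ = A × √((Cω)²+λ²) = 0.0112 × 22500 = 252 W/m².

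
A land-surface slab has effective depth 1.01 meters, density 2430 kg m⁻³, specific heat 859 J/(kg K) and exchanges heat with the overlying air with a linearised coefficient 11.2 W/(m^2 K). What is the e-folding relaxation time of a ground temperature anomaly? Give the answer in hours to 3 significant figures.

52.3 hours

Areal heat capacity C = ρ c_p D = 2430 × 859 × 1.01 = 2.11×10^6 J/(m^2 K).
Relaxation time τ = C / λ = 2.11×10^6 / 11.2 = 1.88×10^5 s.
In hours: 1.88×10^5 s / (3600 s/hour) = 52.3 hours.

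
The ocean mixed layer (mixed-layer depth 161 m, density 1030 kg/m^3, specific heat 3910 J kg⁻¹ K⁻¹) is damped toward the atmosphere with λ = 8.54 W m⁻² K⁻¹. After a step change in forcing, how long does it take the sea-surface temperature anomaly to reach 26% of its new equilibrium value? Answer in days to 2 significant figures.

Areal heat capacity C = ρ c_p D = 1030 × 3910 × 161 = 6.48×10^8 J/(m^2 K).
τ = C / λ = 6.48×10^8 / 8.54 = 7.59×10^7 s.
Fraction reached: 1 − e^(−t/τ) = 0.26 ⇒ t = −τ ln(1 − 0.26) = τ × 0.301.
t = 2.29×10^7 s = 265 days.

260 days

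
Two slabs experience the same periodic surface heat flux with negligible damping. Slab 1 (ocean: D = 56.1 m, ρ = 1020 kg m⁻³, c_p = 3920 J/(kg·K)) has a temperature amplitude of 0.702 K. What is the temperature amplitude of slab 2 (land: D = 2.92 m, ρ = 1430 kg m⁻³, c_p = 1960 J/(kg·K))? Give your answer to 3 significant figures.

C_ocean = 2.24×10^8 J/(m²·K); C_land = 8.18×10^6 J/(m²·K).
A ∝ 1/C ⇒ A_land = A_ocean × C_ocean/C_land = 0.702 × 27.4 = 19.2 K.

19.2 K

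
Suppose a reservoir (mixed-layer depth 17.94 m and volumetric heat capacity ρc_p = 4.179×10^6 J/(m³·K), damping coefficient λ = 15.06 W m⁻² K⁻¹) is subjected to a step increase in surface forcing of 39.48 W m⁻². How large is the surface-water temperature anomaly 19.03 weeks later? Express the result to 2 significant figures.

2.4 K

Areal heat capacity C = ρc_p × D = 4.179×10^6 × 17.94 = 7.50×10^7 J/(m^2 K).
τ = C / λ = 7.50×10^7 / 15.06 = 4.98×10^6 s.
Equilibrium anomaly ΔT_eq = F / λ = 39.48 / 15.06 = 2.62 K.
t = 19.03 weeks = 1.15×10^7 s, so t/τ = 2.31.
ΔT(t) = ΔT_eq (1 − e^(−t/τ)) = 2.62 × (1 − e^−2.31) = 2.36 K.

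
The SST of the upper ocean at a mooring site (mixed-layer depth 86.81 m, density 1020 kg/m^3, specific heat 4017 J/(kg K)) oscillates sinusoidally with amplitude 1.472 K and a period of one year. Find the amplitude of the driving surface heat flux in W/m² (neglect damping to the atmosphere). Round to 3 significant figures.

104

Areal heat capacity C = ρ c_p D = 1020 × 4017 × 86.81 = 3.56×10^8 J/(m²·K).
ω = 2π / 3.15×10^7 s = 1.99×10^-7 s⁻¹.
Cω = 3.56×10^8 × 1.99×10^-7 = 70.9 W/(m²·K).
F₀ = A × Cω = 1.472 × 70.9 = 104 W/m².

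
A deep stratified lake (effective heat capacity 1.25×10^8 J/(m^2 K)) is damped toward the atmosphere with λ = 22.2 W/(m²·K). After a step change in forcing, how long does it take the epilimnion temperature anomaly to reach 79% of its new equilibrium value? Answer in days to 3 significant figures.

102 days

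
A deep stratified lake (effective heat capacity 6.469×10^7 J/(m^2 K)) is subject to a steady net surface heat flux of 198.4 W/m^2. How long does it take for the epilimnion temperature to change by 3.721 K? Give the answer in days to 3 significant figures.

14.0 days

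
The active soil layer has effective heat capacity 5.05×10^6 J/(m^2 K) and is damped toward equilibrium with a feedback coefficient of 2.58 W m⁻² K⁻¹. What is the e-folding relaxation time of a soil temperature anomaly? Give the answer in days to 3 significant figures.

Areal heat capacity C = 5.05×10^6 J/(m^2 K) (given).
Relaxation time τ = C / λ = 5.05×10^6 / 2.58 = 1.96×10^6 s.
In days: 1.96×10^6 s / (86400 s/day) = 22.7 days.

22.7 days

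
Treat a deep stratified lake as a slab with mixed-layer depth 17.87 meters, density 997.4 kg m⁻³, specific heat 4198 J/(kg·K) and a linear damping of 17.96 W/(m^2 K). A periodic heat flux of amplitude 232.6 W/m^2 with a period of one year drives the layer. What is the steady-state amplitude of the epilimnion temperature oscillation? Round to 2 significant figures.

Areal heat capacity C = ρ c_p D = 997.4 × 4198 × 17.87 = 7.48×10^7 J m⁻² K⁻¹.
Angular frequency ω = 2π / T = 2π / 3.15×10^7 s = 1.99×10^-7 s⁻¹.
√((Cω)² + λ²) = √((14.9)² + 17.96²) = 23.3 W/(m²·K).
Amplitude A = F₀ / √((Cω)²+λ²) = 232.6 / 23.3 = 9.97 K.

10 K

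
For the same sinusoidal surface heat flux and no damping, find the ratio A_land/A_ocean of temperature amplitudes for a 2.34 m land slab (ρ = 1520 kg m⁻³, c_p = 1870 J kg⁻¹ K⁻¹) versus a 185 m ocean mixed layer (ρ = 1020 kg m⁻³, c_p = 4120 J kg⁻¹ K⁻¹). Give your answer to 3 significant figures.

C_ocean = 1020 × 4120 × 185 = 7.77×10^8 J/(m²·K).
C_land = 1520 × 1870 × 2.34 = 6.65×10^6 J/(m²·K).
Undamped amplitude ∝ 1/C, so A_land/A_ocean = C_ocean/C_land = 117.

117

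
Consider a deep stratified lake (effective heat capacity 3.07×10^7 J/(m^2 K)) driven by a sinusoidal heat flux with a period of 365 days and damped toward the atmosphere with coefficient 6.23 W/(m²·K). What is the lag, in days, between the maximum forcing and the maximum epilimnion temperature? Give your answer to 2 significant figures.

45 days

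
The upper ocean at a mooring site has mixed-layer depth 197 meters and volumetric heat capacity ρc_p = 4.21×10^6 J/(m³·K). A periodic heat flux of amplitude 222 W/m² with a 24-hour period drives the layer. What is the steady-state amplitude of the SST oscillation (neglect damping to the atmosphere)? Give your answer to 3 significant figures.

Areal heat capacity C = ρc_p × D = 4.21×10^6 × 197 = 8.29×10^8 J m⁻² K⁻¹.
Angular frequency ω = 2π / T = 2π / 86400 s = 7.27×10^-5 s⁻¹.
Cω = 8.29×10^8 × 7.27×10^-5 = 60300 W/(m²·K).
Amplitude A = F₀ / (Cω) = 222 / 60300 = 0.00368 K.

0.00368 K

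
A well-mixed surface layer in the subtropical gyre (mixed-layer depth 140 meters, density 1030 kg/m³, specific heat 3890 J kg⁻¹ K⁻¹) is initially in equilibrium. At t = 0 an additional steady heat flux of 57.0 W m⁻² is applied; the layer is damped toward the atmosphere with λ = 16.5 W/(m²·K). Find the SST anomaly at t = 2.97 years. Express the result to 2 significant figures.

Areal heat capacity C = ρ c_p D = 1030 × 3890 × 140 = 5.61×10^8 J/(m^2 K).
τ = C / λ = 5.61×10^8 / 16.5 = 3.40×10^7 s.
Equilibrium anomaly ΔT_eq = F / λ = 57.0 / 16.5 = 3.45 K.
t = 2.97 years = 9.37×10^7 s, so t/τ = 2.76.
ΔT(t) = ΔT_eq (1 − e^(−t/τ)) = 3.45 × (1 − e^−2.76) = 3.24 K.

3.2 K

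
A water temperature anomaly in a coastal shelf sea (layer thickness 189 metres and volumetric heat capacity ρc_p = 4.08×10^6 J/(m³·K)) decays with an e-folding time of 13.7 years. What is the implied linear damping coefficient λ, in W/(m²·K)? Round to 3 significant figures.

1.78

Areal heat capacity C = ρc_p × D = 4.08×10^6 × 189 = 7.71×10^8 J m⁻² K⁻¹.
τ = 13.7 years = 4.32×10^8 s.
λ = C / τ = 7.71×10^8 / 4.32×10^8 = 1.78 W/(m²·K).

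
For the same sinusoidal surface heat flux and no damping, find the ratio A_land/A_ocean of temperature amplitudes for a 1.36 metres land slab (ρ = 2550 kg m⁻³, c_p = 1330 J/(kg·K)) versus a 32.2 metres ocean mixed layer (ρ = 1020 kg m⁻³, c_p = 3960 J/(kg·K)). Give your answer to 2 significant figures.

C_ocean = 1020 × 3960 × 32.2 = 1.30×10^8 J/(m²·K).
C_land = 2550 × 1330 × 1.36 = 4.61×10^6 J/(m²·K).
Undamped amplitude ∝ 1/C, so A_land/A_ocean = C_ocean/C_land = 28.2.

28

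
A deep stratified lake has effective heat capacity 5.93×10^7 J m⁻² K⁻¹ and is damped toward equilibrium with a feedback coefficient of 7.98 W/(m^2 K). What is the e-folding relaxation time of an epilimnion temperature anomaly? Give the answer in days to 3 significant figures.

86.0 days

Areal heat capacity C = 5.93×10^7 J m⁻² K⁻¹ (given).
Relaxation time τ = C / λ = 5.93×10^7 / 7.98 = 7.43×10^6 s.
In days: 7.43×10^6 s / (86400 s/day) = 86.0 days.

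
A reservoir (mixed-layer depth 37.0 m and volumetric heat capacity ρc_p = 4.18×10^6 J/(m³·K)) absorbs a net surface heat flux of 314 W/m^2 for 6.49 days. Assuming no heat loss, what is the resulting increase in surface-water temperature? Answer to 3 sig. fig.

1.14 K

Areal heat capacity C = ρc_p × D = 4.18×10^6 × 37.0 = 1.55×10^8 J/(m²·K).
Net heat input Q = F Δt = 314 × (6.49 days × 86400 s/day) = 1.76×10^8 J/m².
ΔT = Q / C = 1.76×10^8 / 1.55×10^8 = 1.14 K.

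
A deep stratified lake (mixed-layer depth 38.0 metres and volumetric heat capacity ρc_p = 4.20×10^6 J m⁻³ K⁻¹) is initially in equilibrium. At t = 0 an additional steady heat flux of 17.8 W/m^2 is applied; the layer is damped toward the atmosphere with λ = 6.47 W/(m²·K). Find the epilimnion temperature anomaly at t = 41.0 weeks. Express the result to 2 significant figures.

Areal heat capacity C = ρc_p × D = 4.20×10^6 × 38.0 = 1.60×10^8 J/(m^2 K).
τ = C / λ = 1.60×10^8 / 6.47 = 2.47×10^7 s.
Equilibrium anomaly ΔT_eq = F / λ = 17.8 / 6.47 = 2.75 K.
t = 41.0 weeks = 2.48×10^7 s, so t/τ = 1.01.
ΔT(t) = ΔT_eq (1 − e^(−t/τ)) = 2.75 × (1 − e^−1.01) = 1.74 K.

1.7 K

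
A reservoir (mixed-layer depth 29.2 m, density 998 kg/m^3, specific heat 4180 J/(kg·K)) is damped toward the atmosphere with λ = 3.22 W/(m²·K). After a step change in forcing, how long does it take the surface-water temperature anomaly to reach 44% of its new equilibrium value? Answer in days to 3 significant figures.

Areal heat capacity C = ρ c_p D = 998 × 4180 × 29.2 = 1.22×10^8 J/(m^2 K).
τ = C / λ = 1.22×10^8 / 3.22 = 3.78×10^7 s.
Fraction reached: 1 − e^(−t/τ) = 0.44 ⇒ t = −τ ln(1 − 0.44) = τ × 0.580.
t = 2.19×10^7 s = 254 days.

254 days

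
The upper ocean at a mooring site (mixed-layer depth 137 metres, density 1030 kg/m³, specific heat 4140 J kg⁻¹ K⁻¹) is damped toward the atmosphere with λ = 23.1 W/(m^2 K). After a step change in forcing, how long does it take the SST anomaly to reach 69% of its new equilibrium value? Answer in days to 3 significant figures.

Areal heat capacity C = ρ c_p D = 1030 × 4140 × 137 = 5.84×10^8 J m⁻² K⁻¹.
τ = C / λ = 5.84×10^8 / 23.1 = 2.53×10^7 s.
Fraction reached: 1 − e^(−t/τ) = 0.69 ⇒ t = −τ ln(1 − 0.69) = τ × 1.17.
t = 2.96×10^7 s = 343 days.

343 days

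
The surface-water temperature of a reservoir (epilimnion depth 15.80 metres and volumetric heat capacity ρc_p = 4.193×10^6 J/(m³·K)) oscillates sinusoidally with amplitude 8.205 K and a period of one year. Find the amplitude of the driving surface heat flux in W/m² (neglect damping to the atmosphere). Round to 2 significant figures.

Areal heat capacity C = ρc_p × D = 4.193×10^6 × 15.80 = 6.62×10^7 J/(m^2 K).
ω = 2π / 3.15×10^7 s = 1.99×10^-7 s⁻¹.
Cω = 6.62×10^7 × 1.99×10^-7 = 13.2 W/(m²·K).
F₀ = A × Cω = 8.205 × 13.2 = 108 W/m².

110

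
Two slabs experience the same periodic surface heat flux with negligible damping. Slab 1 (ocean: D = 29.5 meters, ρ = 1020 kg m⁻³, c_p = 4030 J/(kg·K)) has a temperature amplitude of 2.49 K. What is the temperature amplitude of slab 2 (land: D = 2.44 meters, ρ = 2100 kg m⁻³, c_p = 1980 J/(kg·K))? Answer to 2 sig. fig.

30 K

C_ocean = 1.21×10^8 J/(m²·K); C_land = 1.01×10^7 J/(m²·K).
A ∝ 1/C ⇒ A_land = A_ocean × C_ocean/C_land = 2.49 × 12.0 = 29.8 K.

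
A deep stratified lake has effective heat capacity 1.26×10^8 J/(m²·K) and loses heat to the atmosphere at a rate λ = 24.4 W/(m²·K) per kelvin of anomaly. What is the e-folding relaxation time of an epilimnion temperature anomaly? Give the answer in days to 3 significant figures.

59.8 days

Areal heat capacity C = 1.26×10^8 J/(m²·K) (given).
Relaxation time τ = C / λ = 1.26×10^8 / 24.4 = 5.16×10^6 s.
In days: 5.16×10^6 s / (86400 s/day) = 59.8 days.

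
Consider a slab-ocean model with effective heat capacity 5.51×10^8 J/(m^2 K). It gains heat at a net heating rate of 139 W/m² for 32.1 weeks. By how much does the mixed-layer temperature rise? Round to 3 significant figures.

4.90 K

Areal heat capacity C = 5.51×10^8 J/(m^2 K) (given).
Net heat input Q = F Δt = 139 × (32.1 weeks × 6.048×10^5 s/week) = 2.70×10^9 J/m².
ΔT = Q / C = 2.70×10^9 / 5.51×10^8 = 4.90 K.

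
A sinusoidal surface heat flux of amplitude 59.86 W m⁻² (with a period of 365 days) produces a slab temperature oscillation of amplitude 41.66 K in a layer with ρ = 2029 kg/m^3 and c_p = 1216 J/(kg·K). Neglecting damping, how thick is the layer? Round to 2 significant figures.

2.9 m

ω = 2π / 3.15×10^7 s = 1.99×10^-7 s⁻¹.
Required C = F₀ / (A ω) = 59.86 / (41.66 × 1.99×10^-7) = 7.21×10^6 J/(m²·K).
D = C / (ρ c_p) = 7.21×10^6 / (2029 × 1216) = 2.92 m.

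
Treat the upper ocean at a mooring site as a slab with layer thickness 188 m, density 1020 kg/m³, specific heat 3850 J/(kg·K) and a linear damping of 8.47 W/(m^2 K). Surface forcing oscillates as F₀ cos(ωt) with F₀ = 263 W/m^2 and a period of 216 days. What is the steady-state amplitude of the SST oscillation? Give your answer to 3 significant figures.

Areal heat capacity C = ρ c_p D = 1020 × 3850 × 188 = 7.38×10^8 J m⁻² K⁻¹.
Angular frequency ω = 2π / T = 2π / 1.87×10^7 s = 3.37×10^-7 s⁻¹.
√((Cω)² + λ²) = √((249)² + 8.47²) = 249 W/(m²·K).
Amplitude A = F₀ / √((Cω)²+λ²) = 263 / 249 = 1.06 K.

1.06 K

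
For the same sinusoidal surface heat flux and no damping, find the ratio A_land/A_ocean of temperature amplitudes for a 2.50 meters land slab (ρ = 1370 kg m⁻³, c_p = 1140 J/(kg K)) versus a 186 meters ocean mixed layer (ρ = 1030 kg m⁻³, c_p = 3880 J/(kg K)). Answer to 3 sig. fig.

C_ocean = 1030 × 3880 × 186 = 7.43×10^8 J/(m²·K).
C_land = 1370 × 1140 × 2.50 = 3.90×10^6 J/(m²·K).
Undamped amplitude ∝ 1/C, so A_land/A_ocean = C_ocean/C_land = 190.

190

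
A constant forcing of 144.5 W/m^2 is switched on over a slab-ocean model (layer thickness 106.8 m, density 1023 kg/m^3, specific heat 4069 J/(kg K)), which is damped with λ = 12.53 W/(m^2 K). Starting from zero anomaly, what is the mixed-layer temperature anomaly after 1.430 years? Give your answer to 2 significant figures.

Areal heat capacity C = ρ c_p D = 1023 × 4069 × 106.8 = 4.45×10^8 J/(m^2 K).
τ = C / λ = 4.45×10^8 / 12.53 = 3.55×10^7 s.
Equilibrium anomaly ΔT_eq = F / λ = 144.5 / 12.53 = 11.5 K.
t = 1.430 years = 4.51×10^7 s, so t/τ = 1.27.
ΔT(t) = ΔT_eq (1 − e^(−t/τ)) = 11.5 × (1 − e^−1.27) = 8.30 K.

8.3 K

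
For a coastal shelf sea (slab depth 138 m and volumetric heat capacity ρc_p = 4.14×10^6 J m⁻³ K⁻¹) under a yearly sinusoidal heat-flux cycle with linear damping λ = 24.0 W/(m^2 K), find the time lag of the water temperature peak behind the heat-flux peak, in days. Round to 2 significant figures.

Areal heat capacity C = ρc_p × D = 4.14×10^6 × 138 = 5.71×10^8 J m⁻² K⁻¹.
ω = 2π / 3.15×10^7 s = 1.99×10^-7 s⁻¹.
Phase lag φ = arctan(Cω/λ) = arctan(114/24.0) = 1.36 rad.
Time lag = φ / ω = 1.36 / 1.99×10^-7 = 6.84×10^6 s = 79.2 days.

79 days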